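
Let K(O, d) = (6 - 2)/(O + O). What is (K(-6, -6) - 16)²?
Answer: 2401/9 ≈ 266.78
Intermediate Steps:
K(O, d) = 2/O (K(O, d) = 4/((2*O)) = 4*(1/(2*O)) = 2/O)
(K(-6, -6) - 16)² = (2/(-6) - 16)² = (2*(-⅙) - 16)² = (-⅓ - 16)² = (-49/3)² = 2401/9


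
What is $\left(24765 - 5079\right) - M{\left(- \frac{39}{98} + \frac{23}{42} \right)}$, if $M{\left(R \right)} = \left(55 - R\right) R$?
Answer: $\frac{425217388}{21609} \approx 19678.0$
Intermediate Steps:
$M{\left(R \right)} = R \left(55 - R\right)$
$\left(24765 - 5079\right) - M{\left(- \frac{39}{98} + \frac{23}{42} \right)} = \left(24765 - 5079\right) - \left(- \frac{39}{98} + \frac{23}{42}\right) \left(55 - \left(- \frac{39}{98} + \frac{23}{42}\right)\right) = 19686 - \left(\left(-39\right) \frac{1}{98} + 23 \cdot \frac{1}{42}\right) \left(55 - \left(\left(-39\right) \frac{1}{98} + 23 \cdot \frac{1}{42}\right)\right) = 19686 - \left(- \frac{39}{98} + \frac{23}{42}\right) \left(55 - \left(- \frac{39}{98} + \frac{23}{42}\right)\right) = 19686 - \frac{22 \left(55 - \frac{22}{147}\right)}{147} = 19686 - \frac{22}{147} \cdot \frac{8063}{147} = 19686 - \frac{177386}{21609} = \frac{425217388}{21609}$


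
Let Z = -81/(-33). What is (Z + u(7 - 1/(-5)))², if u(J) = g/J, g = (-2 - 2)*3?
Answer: 676/1089 ≈ 0.62075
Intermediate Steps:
Z = 27/11 (Z = -81*(-1/33) = 27/11 ≈ 2.4545)
g = -12 (g = -4*3 = -12)
u(J) = -12/J
(Z + u(7 - 1/(-5)))² = (27/11 - 12/(7 - 1/(-5)))² = (27/11 - 12/(7 - 1*(-⅕)))² = (27/11 - 12/(7 + ⅕))² = (27/11 - 12/36/5)² = (27/11 - 12*5/36)² = (27/11 - 5/3)² = (26/33)² = 676/1089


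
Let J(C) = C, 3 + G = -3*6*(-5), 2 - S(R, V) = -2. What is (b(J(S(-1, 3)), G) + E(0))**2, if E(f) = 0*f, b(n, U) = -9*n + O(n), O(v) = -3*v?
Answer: 2304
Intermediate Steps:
S(R, V) = 4 (S(R, V) = 2 - 1*(-2) = 2 + 2 = 4)
G = 87 (G = -3 - 3*6*(-5) = -3 - 18*(-5) = -3 + 90 = 87)
b(n, U) = -12*n (b(n, U) = -9*n - 3*n = -12*n)
E(f) = 0
(b(J(S(-1, 3)), G) + E(0))**2 = (-12*4 + 0)**2 = (-48 + 0)**2 = (-48)**2 = 2304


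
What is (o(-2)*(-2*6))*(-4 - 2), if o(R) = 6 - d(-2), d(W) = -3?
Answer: 648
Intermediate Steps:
o(R) = 9 (o(R) = 6 - 1*(-3) = 6 + 3 = 9)
(o(-2)*(-2*6))*(-4 - 2) = (9*(-2*6))*(-4 - 2) = (9*(-12))*(-6) = -108*(-6) = 648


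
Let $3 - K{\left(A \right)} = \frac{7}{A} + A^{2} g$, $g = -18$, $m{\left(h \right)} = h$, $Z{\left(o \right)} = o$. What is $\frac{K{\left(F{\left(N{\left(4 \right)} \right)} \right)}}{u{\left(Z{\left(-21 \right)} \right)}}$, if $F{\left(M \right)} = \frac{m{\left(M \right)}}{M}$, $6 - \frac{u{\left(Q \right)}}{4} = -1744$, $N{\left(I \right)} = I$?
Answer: $\frac{1}{500} \approx 0.002$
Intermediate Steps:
$u{\left(Q \right)} = 7000$ ($u{\left(Q \right)} = 24 - -6976 = 24 + 6976 = 7000$)
$F{\left(M \right)} = 1$ ($F{\left(M \right)} = \frac{M}{M} = 1$)
$K{\left(A \right)} = 3 - \frac{7}{A} + 18 A^{2}$ ($K{\left(A \right)} = 3 - \left(\frac{7}{A} + A^{2} \left(-18\right)\right) = 3 - \left(\frac{7}{A} - 18 A^{2}\right) = 3 - \left(- 18 A^{2} + \frac{7}{A}\right) = 3 + \left(- \frac{7}{A} + 18 A^{2}\right) = 3 - \frac{7}{A} + 18 A^{2}$)
$\frac{K{\left(F{\left(N{\left(4 \right)} \right)} \right)}}{u{\left(Z{\left(-21 \right)} \right)}} = \frac{3 - \frac{7}{1} + 18 \cdot 1^{2}}{7000} = \left(3 - 7 + 18 \cdot 1\right) \frac{1}{7000} = \left(3 - 7 + 18\right) \frac{1}{7000} = 14 \cdot \frac{1}{7000} = \frac{1}{500}$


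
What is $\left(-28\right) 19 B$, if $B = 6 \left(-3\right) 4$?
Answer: $38304$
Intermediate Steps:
$B = -72$ ($B = \left(-18\right) 4 = -72$)
$\left(-28\right) 19 B = \left(-28\right) 19 \left(-72\right) = \left(-532\right) \left(-72\right) = 38304$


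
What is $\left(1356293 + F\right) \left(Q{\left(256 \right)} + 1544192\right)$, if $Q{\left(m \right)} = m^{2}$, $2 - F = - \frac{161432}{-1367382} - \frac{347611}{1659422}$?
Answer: $\frac{412830850621575165356032}{189088647767} \approx 2.1833 \cdot 10^{12}$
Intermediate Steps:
$F = \frac{2372780379253}{1134531886602}$ ($F = 2 - \left(- \frac{161432}{-1367382} - \frac{347611}{1659422}\right) = 2 - \left(\left(-161432\right) \left(- \frac{1}{1367382}\right) - \frac{347611}{1659422}\right) = 2 - \left(\frac{80716}{683691} - \frac{347611}{1659422}\right) = 2 - - \frac{103716606049}{1134531886602} = 2 + \frac{103716606049}{1134531886602} = \frac{2372780379253}{1134531886602} \approx 2.0914$)
$\left(1356293 + F\right) \left(Q{\left(256 \right)} + 1544192\right) = \left(1356293 + \frac{2372780379253}{1134531886602}\right) \left(256^{2} + 1544192\right) = \frac{1538760028855465639 \left(65536 + 1544192\right)}{1134531886602} = \frac{1538760028855465639}{1134531886602} \cdot 1609728 = \frac{412830850621575165356032}{189088647767}$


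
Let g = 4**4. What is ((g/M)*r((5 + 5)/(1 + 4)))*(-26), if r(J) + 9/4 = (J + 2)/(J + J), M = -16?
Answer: -520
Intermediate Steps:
g = 256
r(J) = -9/4 + (2 + J)/(2*J) (r(J) = -9/4 + (J + 2)/(J + J) = -9/4 + (2 + J)/((2*J)) = -9/4 + (2 + J)*(1/(2*J)) = -9/4 + (2 + J)/(2*J))
((g/M)*r((5 + 5)/(1 + 4)))*(-26) = ((256/(-16))*(-7/4 + 1/((5 + 5)/(1 + 4))))*(-26) = ((256*(-1/16))*(-7/4 + 1/(10/5)))*(-26) = -16*(-7/4 + 1/(10*(1/5)))*(-26) = -16*(-7/4 + 1/2)*(-26) = -16*(-5/4)*(-26) = 20*(-26) = -520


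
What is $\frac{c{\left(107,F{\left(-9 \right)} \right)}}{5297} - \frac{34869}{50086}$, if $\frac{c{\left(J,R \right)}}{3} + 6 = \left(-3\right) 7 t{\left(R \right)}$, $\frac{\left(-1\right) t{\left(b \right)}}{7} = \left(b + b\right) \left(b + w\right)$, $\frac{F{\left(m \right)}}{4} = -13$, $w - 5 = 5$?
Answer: $\frac{96294458127}{265305542} \approx 362.96$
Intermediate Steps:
$w = 10$ ($w = 5 + 5 = 10$)
$F{\left(m \right)} = -52$ ($F{\left(m \right)} = 4 \left(-13\right) = -52$)
$t{\left(b \right)} = - 14 b \left(10 + b\right)$ ($t{\left(b \right)} = - 7 \left(b + b\right) \left(b + 10\right) = - 7 \cdot 2 b \left(10 + b\right) = - 14 b \left(10 + b\right)$)
$c{\left(J,R \right)} = -18 + 882 R \left(10 + R\right)$ ($c{\left(J,R \right)} = -18 + 3 \left(-3\right) 7 \left(- 14 R \left(10 + R\right)\right) = -18 + 3 \left(- 21 \left(- 14 R \left(10 + R\right)\right)\right) = -18 + 3 \cdot 294 R \left(10 + R\right) = -18 + 882 R \left(10 + R\right)$)
$\frac{c{\left(107,F{\left(-9 \right)} \right)}}{5297} - \frac{34869}{50086} = \frac{-18 + 882 \left(-52\right) \left(10 - 52\right)}{5297} - \frac{34869}{50086} = \left(-18 + 882 \left(-52\right) \left(-42\right)\right) \frac{1}{5297} - \frac{34869}{50086} = \left(-18 + 1926288\right) \frac{1}{5297} - \frac{34869}{50086} = 1926270 \cdot \frac{1}{5297} - \frac{34869}{50086} = \frac{1926270}{5297} - \frac{34869}{50086} = \frac{96294458127}{265305542}$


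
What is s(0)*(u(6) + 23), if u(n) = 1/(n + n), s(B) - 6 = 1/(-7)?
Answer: 11357/84 ≈ 135.20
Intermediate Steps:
s(B) = 41/7 (s(B) = 6 + 1/(-7) = 6 - 1/7 = 41/7)
u(n) = 1/(2*n)
s(0)*(u(6) + 23) = 41*((1/2)/6 + 23)/7 = 41*((1/2)*(1/6) + 23)/7 = 41*(1/12 + 23)/7 = (41/7)*(277/12) = 11357/84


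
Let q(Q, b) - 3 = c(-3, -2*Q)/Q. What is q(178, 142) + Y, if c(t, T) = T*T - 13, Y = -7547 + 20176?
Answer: 2375219/178 ≈ 13344.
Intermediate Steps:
Y = 12629
c(t, T) = -13 + T² (c(t, T) = T² - 13 = -13 + T²)
q(Q, b) = 3 + (-13 + 4*Q²)/Q (q(Q, b) = 3 + (-13 + (-2*Q)²)/Q = 3 + (-13 + 4*Q²)/Q)
q(178, 142) + Y = (3 - 13/178 + 4*178) + 12629 = (3 - 13*1/178 + 712) + 12629 = (3 - 13/178 + 712) + 12629 = 127257/178 + 12629 = 2375219/178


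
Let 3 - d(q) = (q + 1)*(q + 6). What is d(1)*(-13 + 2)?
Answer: 121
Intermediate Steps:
d(q) = 3 - (1 + q)*(6 + q) (d(q) = 3 - (q + 1)*(q + 6) = 3 - (1 + q)*(6 + q))
d(1)*(-13 + 2) = (-3 - 1*1² - 7*1)*(-13 + 2) = (-3 - 1*1 - 7)*(-11) = (-3 - 1 - 7)*(-11) = -11*(-11) = 121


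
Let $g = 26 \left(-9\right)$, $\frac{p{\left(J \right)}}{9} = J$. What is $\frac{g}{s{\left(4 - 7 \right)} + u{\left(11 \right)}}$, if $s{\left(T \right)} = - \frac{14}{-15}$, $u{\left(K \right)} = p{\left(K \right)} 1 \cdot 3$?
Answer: $- \frac{3510}{4469} \approx -0.78541$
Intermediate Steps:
$p{\left(J \right)} = 9 J$
$u{\left(K \right)} = 27 K$ ($u{\left(K \right)} = 9 K 1 \cdot 3 = 9 K 3 = 27 K$)
$g = -234$
$s{\left(T \right)} = \frac{14}{15}$ ($s{\left(T \right)} = \left(-14\right) \left(- \frac{1}{15}\right) = \frac{14}{15}$)
$\frac{g}{s{\left(4 - 7 \right)} + u{\left(11 \right)}} = \frac{1}{\frac{14}{15} + 27 \cdot 11} \left(-234\right) = \frac{1}{\frac{14}{15} + 297} \left(-234\right) = \frac{1}{\frac{4469}{15}} \left(-234\right) = \frac{15}{4469} \left(-234\right) = - \frac{3510}{4469}$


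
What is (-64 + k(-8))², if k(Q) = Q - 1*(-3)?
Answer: 4761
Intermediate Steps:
k(Q) = 3 + Q (k(Q) = Q + 3 = 3 + Q)
(-64 + k(-8))² = (-64 + (3 - 8))² = (-64 - 5)² = (-69)² = 4761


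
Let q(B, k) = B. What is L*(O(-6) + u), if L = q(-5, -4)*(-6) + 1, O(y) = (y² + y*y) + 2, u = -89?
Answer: -465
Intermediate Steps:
O(y) = 2 + 2*y² (O(y) = (y² + y²) + 2 = 2*y² + 2 = 2 + 2*y²)
L = 31 (L = -5*(-6) + 1 = 30 + 1 = 31)
L*(O(-6) + u) = 31*((2 + 2*(-6)²) - 89) = 31*((2 + 2*36) - 89) = 31*((2 + 72) - 89) = 31*(74 - 89) = 31*(-15) = -465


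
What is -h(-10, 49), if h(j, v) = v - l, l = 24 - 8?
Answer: -33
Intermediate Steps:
l = 16
h(j, v) = -16 + v (h(j, v) = v - 1*16 = v - 16 = -16 + v)
-h(-10, 49) = -(-16 + 49) = -1*33 = -33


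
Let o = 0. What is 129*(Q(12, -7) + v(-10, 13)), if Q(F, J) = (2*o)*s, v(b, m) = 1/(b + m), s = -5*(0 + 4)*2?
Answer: 43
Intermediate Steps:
s = -40 (s = -5*4*2 = -20*2 = -40)
Q(F, J) = 0 (Q(F, J) = (2*0)*(-40) = 0*(-40) = 0)
129*(Q(12, -7) + v(-10, 13)) = 129*(0 + 1/(-10 + 13)) = 129*(0 + 1/3) = 129*(1/3) = 43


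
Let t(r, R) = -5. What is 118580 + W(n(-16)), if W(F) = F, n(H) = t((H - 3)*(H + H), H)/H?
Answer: 1897285/16 ≈ 1.1858e+5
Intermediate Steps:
n(H) = -5/H
118580 + W(n(-16)) = 118580 - 5/(-16) = 118580 - 5*(-1/16) = 118580 + 5/16 = 1897285/16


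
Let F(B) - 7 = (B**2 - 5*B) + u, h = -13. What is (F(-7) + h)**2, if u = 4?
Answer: 6724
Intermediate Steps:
F(B) = 11 + B**2 - 5*B (F(B) = 7 + ((B**2 - 5*B) + 4) = 7 + (4 + B**2 - 5*B) = 11 + B**2 - 5*B)
(F(-7) + h)**2 = ((11 + (-7)**2 - 5*(-7)) - 13)**2 = ((11 + 49 + 35) - 13)**2 = (95 - 13)**2 = 82**2 = 6724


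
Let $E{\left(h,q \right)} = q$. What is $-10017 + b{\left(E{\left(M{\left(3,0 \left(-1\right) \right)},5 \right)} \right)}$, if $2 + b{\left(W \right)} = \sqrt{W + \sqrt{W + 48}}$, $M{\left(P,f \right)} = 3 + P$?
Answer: $-10019 + \sqrt{5 + \sqrt{53}} \approx -10016.0$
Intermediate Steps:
$b{\left(W \right)} = -2 + \sqrt{W + \sqrt{48 + W}}$ ($b{\left(W \right)} = -2 + \sqrt{W + \sqrt{W + 48}} = -2 + \sqrt{W + \sqrt{48 + W}}$)
$-10017 + b{\left(E{\left(M{\left(3,0 \left(-1\right) \right)},5 \right)} \right)} = -10017 - \left(2 - \sqrt{5 + \sqrt{48 + 5}}\right) = -10017 - \left(2 - \sqrt{5 + \sqrt{53}}\right) = -10019 + \sqrt{5 + \sqrt{53}}$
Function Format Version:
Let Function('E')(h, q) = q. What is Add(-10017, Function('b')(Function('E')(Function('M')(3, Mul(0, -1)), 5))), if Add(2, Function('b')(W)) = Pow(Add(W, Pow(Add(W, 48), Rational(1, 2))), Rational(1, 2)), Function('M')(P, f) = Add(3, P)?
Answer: Add(-10019, Pow(Add(5, Pow(53, Rational(1, 2))), Rational(1, 2))) ≈ -10016.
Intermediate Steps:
Function('b')(W) = Add(-2, Pow(Add(W, Pow(Add(48, W), Rational(1, 2))), Rational(1, 2))) (Function('b')(W) = Add(-2, Pow(Add(W, Pow(Add(W, 48), Rational(1, 2))), Rational(1, 2))) = Add(-2, Pow(Add(W, Pow(Add(48, W), Rational(1, 2))), Rational(1, 2))))
Add(-10017, Function('b')(Function('E')(Function('M')(3, Mul(0, -1)), 5))) = Add(-10017, Add(-2, Pow(Add(5, Pow(Add(48, 5), Rational(1, 2))), Rational(1, 2)))) = Add(-10017, Add(-2, Pow(Add(5, Pow(53, Rational(1, 2))), Rational(1, 2)))) = Add(-10019, Pow(Add(5, Pow(53, Rational(1, 2))), Rational(1, 2)))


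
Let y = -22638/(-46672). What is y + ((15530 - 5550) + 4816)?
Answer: 345290775/23336 ≈ 14796.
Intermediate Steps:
y = 11319/23336 (y = -22638*(-1/46672) = 11319/23336 ≈ 0.48504)
y + ((15530 - 5550) + 4816) = 11319/23336 + ((15530 - 5550) + 4816) = 11319/23336 + (9980 + 4816) = 11319/23336 + 14796 = 345290775/23336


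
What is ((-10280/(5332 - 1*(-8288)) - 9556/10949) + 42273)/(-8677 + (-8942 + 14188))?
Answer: -315186724015/25582458939 ≈ -12.320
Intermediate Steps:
((-10280/(5332 - 1*(-8288)) - 9556/10949) + 42273)/(-8677 + (-8942 + 14188)) = ((-10280/(5332 + 8288) - 9556*1/10949) + 42273)/(-8677 + 5246) = ((-10280/13620 - 9556/10949) + 42273)/(-3431) = ((-10280*1/13620 - 9556/10949) + 42273)*(-1/3431) = ((-514/681 - 9556/10949) + 42273)*(-1/3431) = (-12135422/7456269 + 42273)*(-1/3431) = (315186724015/7456269)*(-1/3431) = -315186724015/25582458939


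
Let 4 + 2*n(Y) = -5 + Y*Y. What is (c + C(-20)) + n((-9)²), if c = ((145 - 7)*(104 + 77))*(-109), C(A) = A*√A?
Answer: -2719326 - 40*I*√5 ≈ -2.7193e+6 - 89.443*I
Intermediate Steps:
C(A) = A^(3/2)
n(Y) = -9/2 + Y²/2 (n(Y) = -2 + (-5 + Y*Y)/2 = -2 + (-5 + Y²)/2 = -2 + (-5/2 + Y²/2) = -9/2 + Y²/2)
c = -2722602 (c = (138*181)*(-109) = 24978*(-109) = -2722602)
(c + C(-20)) + n((-9)²) = (-2722602 + (-20)^(3/2)) + (-9/2 + ((-9)²)²/2) = (-2722602 - 40*I*√5) + (-9/2 + (½)*81²) = (-2722602 - 40*I*√5) + (-9/2 + (½)*6561) = (-2722602 - 40*I*√5) + (-9/2 + 6561/2) = (-2722602 - 40*I*√5) + 3276 = -2719326 - 40*I*√5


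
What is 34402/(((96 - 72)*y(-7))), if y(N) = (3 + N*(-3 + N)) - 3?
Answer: 17201/840 ≈ 20.477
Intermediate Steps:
y(N) = N*(-3 + N)
34402/(((96 - 72)*y(-7))) = 34402/(((96 - 72)*(-7*(-3 - 7)))) = 34402/((24*(-7*(-10)))) = 34402/((24*70)) = 34402/1680 = 34402*(1/1680) = 17201/840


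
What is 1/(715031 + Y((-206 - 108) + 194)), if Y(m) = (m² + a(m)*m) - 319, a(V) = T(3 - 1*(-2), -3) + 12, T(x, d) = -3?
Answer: 1/728032 ≈ 1.3736e-6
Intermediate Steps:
a(V) = 9 (a(V) = -3 + 12 = 9)
Y(m) = -319 + m² + 9*m (Y(m) = (m² + 9*m) - 319 = -319 + m² + 9*m)
1/(715031 + Y((-206 - 108) + 194)) = 1/(715031 + (-319 + ((-206 - 108) + 194)² + 9*((-206 - 108) + 194))) = 1/(715031 + (-319 + (-314 + 194)² + 9*(-314 + 194))) = 1/(715031 + (-319 + (-120)² + 9*(-120))) = 1/(715031 + (-319 + 14400 - 1080)) = 1/(715031 + 13001) = 1/728032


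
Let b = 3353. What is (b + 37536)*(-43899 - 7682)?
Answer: -2109095509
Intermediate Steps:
(b + 37536)*(-43899 - 7682) = (3353 + 37536)*(-43899 - 7682) = 40889*(-51581) = -2109095509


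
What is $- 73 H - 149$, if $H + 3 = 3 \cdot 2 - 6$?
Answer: $70$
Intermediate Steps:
$H = -3$ ($H = -3 + \left(3 \cdot 2 - 6\right) = -3 + \left(6 - 6\right) = -3 + 0 = -3$)
$- 73 H - 149 = \left(-73\right) \left(-3\right) - 149 = 219 - 149 = 70$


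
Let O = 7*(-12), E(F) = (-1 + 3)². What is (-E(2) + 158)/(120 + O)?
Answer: 77/18 ≈ 4.2778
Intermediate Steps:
E(F) = 4 (E(F) = 2² = 4)
O = -84
(-E(2) + 158)/(120 + O) = (-1*4 + 158)/(120 - 84) = (-4 + 158)/36 = 154*(1/36) = 77/18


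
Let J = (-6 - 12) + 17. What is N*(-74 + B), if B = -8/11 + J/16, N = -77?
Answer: 92141/16 ≈ 5758.8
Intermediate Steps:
J = -1 (J = -18 + 17 = -1)
B = -139/176 (B = -8/11 - 1/16 = -139/176 ≈ -0.78977)
N*(-74 + B) = -77*(-74 - 139/176) = -77*(-13163/176) = 92141/16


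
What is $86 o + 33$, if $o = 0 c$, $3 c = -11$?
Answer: $33$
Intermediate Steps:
$c = - \frac{11}{3}$ ($c = \frac{1}{3} \left(-11\right) = - \frac{11}{3} \approx -3.6667$)
$o = 0$ ($o = 0 \left(- \frac{11}{3}\right) = 0$)
$86 o + 33 = 86 \cdot 0 + 33 = 0 + 33 = 33$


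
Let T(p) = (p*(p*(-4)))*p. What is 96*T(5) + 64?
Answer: -47936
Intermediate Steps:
T(p) = -4*p³ (T(p) = (p*(-4*p))*p = (-4*p²)*p = -4*p³)
96*T(5) + 64 = 96*(-4*5³) + 64 = 96*(-4*125) + 64 = 96*(-500) + 64 = -48000 + 64 = -47936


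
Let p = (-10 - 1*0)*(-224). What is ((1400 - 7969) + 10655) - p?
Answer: 1846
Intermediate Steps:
p = 2240 (p = (-10 + 0)*(-224) = -10*(-224) = 2240)
((1400 - 7969) + 10655) - p = ((1400 - 7969) + 10655) - 1*2240 = (-6569 + 10655) - 2240 = 4086 - 2240 = 1846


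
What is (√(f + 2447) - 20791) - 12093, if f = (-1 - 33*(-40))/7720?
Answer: -32884 + √36461866870/3860 ≈ -32835.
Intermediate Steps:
f = 1319/7720 (f = (-1 + 1320)*(1/7720) = 1319*(1/7720) = 1319/7720 ≈ 0.17085)
(√(f + 2447) - 20791) - 12093 = (√(1319/7720 + 2447) - 20791) - 12093 = (√(18892159/7720) - 20791) - 12093 = (√36461866870/3860 - 20791) - 12093 = (-20791 + √36461866870/3860) - 12093 = -32884 + √36461866870/3860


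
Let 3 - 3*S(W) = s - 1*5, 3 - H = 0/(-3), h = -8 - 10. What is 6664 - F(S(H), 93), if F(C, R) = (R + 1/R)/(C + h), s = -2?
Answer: 4549173/682 ≈ 6670.3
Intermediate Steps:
h = -18
H = 3 (H = 3 - 0/(-3) = 3 - 0*(-1)/3 = 3 - 1*0 = 3 + 0 = 3)
S(W) = 10/3 (S(W) = 1 - (-2 - 1*5)/3 = 1 - (-2 - 5)/3 = 1 - 1/3*(-7) = 1 + 7/3 = 10/3)
F(C, R) = (R + 1/R)/(-18 + C) (F(C, R) = (R + 1/R)/(C - 18) = (R + 1/R)/(-18 + C))
6664 - F(S(H), 93) = 6664 - (1 + 93**2)/(93*(-18 + 10/3)) = 6664 - (1 + 8649)/(93*(-44/3)) = 6664 - (-3)*8650/(93*44) = 6664 - 1*(-4325/682) = 6664 + 4325/682 = 4549173/682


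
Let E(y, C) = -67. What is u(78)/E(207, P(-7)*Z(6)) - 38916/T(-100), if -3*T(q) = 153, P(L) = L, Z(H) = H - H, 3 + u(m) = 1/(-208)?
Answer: 180788417/236912 ≈ 763.10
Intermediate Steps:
u(m) = -625/208 (u(m) = -3 + 1/(-208) = -3 - 1/208 = -625/208)
Z(H) = 0
T(q) = -51 (T(q) = -⅓*153 = -51)
u(78)/E(207, P(-7)*Z(6)) - 38916/T(-100) = -625/208/(-67) - 38916/(-51) = -625/208*(-1/67) - 38916*(-1/51) = 625/13936 + 12972/17 = 180788417/236912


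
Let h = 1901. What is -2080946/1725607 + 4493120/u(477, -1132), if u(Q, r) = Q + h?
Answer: 3874205417126/2051746723 ≈ 1888.2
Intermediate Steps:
u(Q, r) = 1901 + Q (u(Q, r) = Q + 1901 = 1901 + Q)
-2080946/1725607 + 4493120/u(477, -1132) = -2080946/1725607 + 4493120/(1901 + 477) = -2080946*1/1725607 + 4493120/2378 = -2080946/1725607 + 4493120*(1/2378) = -2080946/1725607 + 2246560/1189 = 3874205417126/2051746723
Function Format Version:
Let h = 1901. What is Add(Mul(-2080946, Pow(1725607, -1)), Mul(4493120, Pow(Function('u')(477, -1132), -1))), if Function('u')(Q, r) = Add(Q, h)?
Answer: Rational(3874205417126, 2051746723) ≈ 1888.2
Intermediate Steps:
Function('u')(Q, r) = Add(1901, Q) (Function('u')(Q, r) = Add(Q, 1901) = Add(1901, Q))
Add(Mul(-2080946, Pow(1725607, -1)), Mul(4493120, Pow(Function('u')(477, -1132), -1))) = Add(Mul(-2080946, Pow(1725607, -1)), Mul(4493120, Pow(Add(1901, 477), -1))) = Add(Mul(-2080946, Rational(1, 1725607)), Mul(4493120, Pow(2378, -1))) = Add(Rational(-2080946, 1725607), Mul(4493120, Rational(1, 2378))) = Add(Rational(-2080946, 1725607), Rational(2246560, 1189)) = Rational(3874205417126, 2051746723)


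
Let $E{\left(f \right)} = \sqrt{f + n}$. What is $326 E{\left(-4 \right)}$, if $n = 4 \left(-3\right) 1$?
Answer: $1304 i \approx 1304.0 i$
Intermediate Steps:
$n = -12$ ($n = \left(-12\right) 1 = -12$)
$E{\left(f \right)} = \sqrt{-12 + f}$ ($E{\left(f \right)} = \sqrt{f - 12} = \sqrt{-12 + f}$)
$326 E{\left(-4 \right)} = 326 \sqrt{-12 - 4} = 326 \sqrt{-16} = 326 \cdot 4 i = 1304 i$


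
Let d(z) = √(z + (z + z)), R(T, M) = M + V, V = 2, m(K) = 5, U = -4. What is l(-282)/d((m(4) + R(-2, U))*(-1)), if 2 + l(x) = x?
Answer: 284*I/3 ≈ 94.667*I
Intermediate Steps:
l(x) = -2 + x
R(T, M) = 2 + M (R(T, M) = M + 2 = 2 + M)
d(z) = √3*√z (d(z) = √(z + 2*z) = √(3*z) = √3*√z)
l(-282)/d((m(4) + R(-2, U))*(-1)) = (-2 - 282)/((√3*√((5 + (2 - 4))*(-1)))) = -284*(-I*√3/(3*√(5 - 2))) = -284*(-I/3) = -(-284)*I/3 = 284*I/3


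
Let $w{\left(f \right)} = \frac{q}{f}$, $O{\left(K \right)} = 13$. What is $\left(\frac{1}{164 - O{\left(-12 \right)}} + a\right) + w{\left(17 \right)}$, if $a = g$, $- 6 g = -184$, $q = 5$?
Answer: $\frac{238480}{7701} \approx 30.967$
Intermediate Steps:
$g = \frac{92}{3}$ ($g = \left(- \frac{1}{6}\right) \left(-184\right) = \frac{92}{3} \approx 30.667$)
$w{\left(f \right)} = \frac{5}{f}$
$a = \frac{92}{3} \approx 30.667$
$\left(\frac{1}{164 - O{\left(-12 \right)}} + a\right) + w{\left(17 \right)} = \left(\frac{1}{164 - 13} + \frac{92}{3}\right) + \frac{5}{17} = \left(\frac{1}{164 - 13} + \frac{92}{3}\right) + 5 \cdot \frac{1}{17} = \left(\frac{1}{151} + \frac{92}{3}\right) + \frac{5}{17} = \frac{13895}{453} + \frac{5}{17} = \frac{238480}{7701}$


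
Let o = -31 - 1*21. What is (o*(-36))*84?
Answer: 157248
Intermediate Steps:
o = -52 (o = -31 - 21 = -52)
(o*(-36))*84 = -52*(-36)*84 = 1872*84 = 157248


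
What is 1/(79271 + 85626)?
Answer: 1/164897 ≈ 6.0644e-6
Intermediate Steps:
1/(79271 + 85626) = 1/164897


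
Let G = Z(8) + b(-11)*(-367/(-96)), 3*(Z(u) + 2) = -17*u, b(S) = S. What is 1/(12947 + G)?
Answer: 96/1234331 ≈ 7.7775e-5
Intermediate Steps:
Z(u) = -2 - 17*u/3 (Z(u) = -2 + (-17*u)/3 = -2 - 17*u/3)
G = -8581/96 (G = (-2 - 17/3*8) - (-4037)/(-96) = (-2 - 136/3) - (-4037)*(-1)/96 = -142/3 - 11*367/96 = -142/3 - 4037/96 = -8581/96 ≈ -89.385)
1/(12947 + G) = 1/(12947 - 8581/96) = 1/(1234331/96) = 96/1234331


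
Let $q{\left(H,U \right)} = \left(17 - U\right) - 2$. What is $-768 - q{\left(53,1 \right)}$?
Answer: $-782$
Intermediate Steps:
$q{\left(H,U \right)} = 15 - U$ ($q{\left(H,U \right)} = \left(17 - U\right) - 2 = 15 - U$)
$-768 - q{\left(53,1 \right)} = -768 - \left(15 - 1\right) = -768 - 14 = -782$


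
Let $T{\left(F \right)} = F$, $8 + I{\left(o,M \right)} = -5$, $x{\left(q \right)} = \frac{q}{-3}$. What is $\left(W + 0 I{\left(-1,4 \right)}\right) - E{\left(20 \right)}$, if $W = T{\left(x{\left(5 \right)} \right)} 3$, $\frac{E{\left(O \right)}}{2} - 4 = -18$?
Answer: $23$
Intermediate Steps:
$x{\left(q \right)} = - \frac{q}{3}$ ($x{\left(q \right)} = q \left(- \frac{1}{3}\right) = - \frac{q}{3}$)
$I{\left(o,M \right)} = -13$ ($I{\left(o,M \right)} = -8 - 5 = -13$)
$E{\left(O \right)} = -28$ ($E{\left(O \right)} = 8 + 2 \left(-18\right) = 8 - 36 = -28$)
$W = -5$ ($W = \left(- \frac{1}{3}\right) 5 \cdot 3 = \left(- \frac{5}{3}\right) 3 = -5$)
$\left(W + 0 I{\left(-1,4 \right)}\right) - E{\left(20 \right)} = \left(-5 + 0 \left(-13\right)\right) - -28 = \left(-5 + 0\right) + 28 = -5 + 28 = 23$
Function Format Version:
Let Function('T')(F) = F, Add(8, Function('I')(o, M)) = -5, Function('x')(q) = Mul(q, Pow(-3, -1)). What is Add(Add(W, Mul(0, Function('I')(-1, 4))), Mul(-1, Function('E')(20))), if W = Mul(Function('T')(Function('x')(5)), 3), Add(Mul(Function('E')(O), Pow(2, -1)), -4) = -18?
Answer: 23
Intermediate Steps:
Function('x')(q) = Mul(Rational(-1, 3), q) (Function('x')(q) = Mul(q, Rational(-1, 3)) = Mul(Rational(-1, 3), q))
Function('I')(o, M) = -13 (Function('I')(o, M) = Add(-8, -5) = -13)
Function('E')(O) = -28 (Function('E')(O) = Add(8, Mul(2, -18)) = Add(8, -36) = -28)
W = -5 (W = Mul(Mul(Rational(-1, 3), 5), 3) = Mul(Rational(-5, 3), 3) = -5)
Add(Add(W, Mul(0, Function('I')(-1, 4))), Mul(-1, Function('E')(20))) = Add(Add(-5, Mul(0, -13)), Mul(-1, -28)) = Add(Add(-5, 0), 28) = Add(-5, 28) = 23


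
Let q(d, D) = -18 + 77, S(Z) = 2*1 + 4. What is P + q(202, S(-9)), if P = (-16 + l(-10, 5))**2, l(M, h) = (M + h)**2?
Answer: 140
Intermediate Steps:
S(Z) = 6 (S(Z) = 2 + 4 = 6)
P = 81 (P = (-16 + (-10 + 5)**2)**2 = (-16 + (-5)**2)**2 = (-16 + 25)**2 = 9**2 = 81)
q(d, D) = 59
P + q(202, S(-9)) = 81 + 59 = 140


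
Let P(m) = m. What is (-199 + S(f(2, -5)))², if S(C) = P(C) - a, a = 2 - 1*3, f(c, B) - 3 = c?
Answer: 37249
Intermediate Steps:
f(c, B) = 3 + c
a = -1 (a = 2 - 3 = -1)
S(C) = 1 + C (S(C) = C - 1*(-1) = C + 1 = 1 + C)
(-199 + S(f(2, -5)))² = (-199 + (1 + (3 + 2)))² = (-199 + (1 + 5))² = (-199 + 6)² = (-193)² = 37249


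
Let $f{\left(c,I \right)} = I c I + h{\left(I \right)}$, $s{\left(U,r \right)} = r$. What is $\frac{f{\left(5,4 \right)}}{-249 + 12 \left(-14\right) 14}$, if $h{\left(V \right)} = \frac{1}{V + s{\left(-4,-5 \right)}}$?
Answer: $- \frac{79}{2601} \approx -0.030373$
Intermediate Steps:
$h{\left(V \right)} = \frac{1}{-5 + V}$ ($h{\left(V \right)} = \frac{1}{V - 5} = \frac{1}{-5 + V}$)
$f{\left(c,I \right)} = \frac{1}{-5 + I} + c I^{2}$ ($f{\left(c,I \right)} = I c I + \frac{1}{-5 + I} = c I^{2} + \frac{1}{-5 + I} = \frac{1}{-5 + I} + c I^{2}$)
$\frac{f{\left(5,4 \right)}}{-249 + 12 \left(-14\right) 14} = \frac{\frac{1}{-5 + 4} \left(1 + 5 \cdot 4^{2} \left(-5 + 4\right)\right)}{-249 + 12 \left(-14\right) 14} = \frac{\frac{1}{-1} \left(1 + 5 \cdot 16 \left(-1\right)\right)}{-249 - 2352} = \frac{\left(-1\right) \left(1 - 80\right)}{-249 - 2352} = \frac{\left(-1\right) \left(-79\right)}{-2601} = 79 \left(- \frac{1}{2601}\right) = - \frac{79}{2601}$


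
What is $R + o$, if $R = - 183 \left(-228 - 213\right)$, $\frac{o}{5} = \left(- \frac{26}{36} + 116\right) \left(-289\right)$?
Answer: $- \frac{1545721}{18} \approx -85873.0$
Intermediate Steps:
$o = - \frac{2998375}{18}$ ($o = 5 \left(- \frac{26}{36} + 116\right) \left(-289\right) = 5 \left(\left(-26\right) \frac{1}{36} + 116\right) \left(-289\right) = 5 \left(- \frac{13}{18} + 116\right) \left(-289\right) = 5 \cdot \frac{2075}{18} \left(-289\right) = 5 \left(- \frac{599675}{18}\right) = - \frac{2998375}{18} \approx -1.6658 \cdot 10^{5}$)
$R = 80703$ ($R = \left(-183\right) \left(-441\right) = 80703$)
$R + o = 80703 - \frac{2998375}{18} = - \frac{1545721}{18}$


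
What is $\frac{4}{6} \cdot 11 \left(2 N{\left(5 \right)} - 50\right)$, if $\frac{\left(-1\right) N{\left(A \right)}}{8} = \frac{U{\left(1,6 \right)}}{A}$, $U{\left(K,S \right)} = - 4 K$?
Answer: $- \frac{1364}{5} \approx -272.8$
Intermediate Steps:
$N{\left(A \right)} = \frac{32}{A}$ ($N{\left(A \right)} = - 8 \frac{\left(-4\right) 1}{A} = - 8 \left(- \frac{4}{A}\right) = \frac{32}{A}$)
$\frac{4}{6} \cdot 11 \left(2 N{\left(5 \right)} - 50\right) = \frac{4}{6} \cdot 11 \left(2 \cdot \frac{32}{5} - 50\right) = 4 \cdot \frac{1}{6} \cdot 11 \left(2 \cdot 32 \cdot \frac{1}{5} - 50\right) = \frac{2}{3} \cdot 11 \left(2 \cdot \frac{32}{5} - 50\right) = \frac{22 \left(\frac{64}{5} - 50\right)}{3} = \frac{22}{3} \left(- \frac{186}{5}\right) = - \frac{1364}{5}$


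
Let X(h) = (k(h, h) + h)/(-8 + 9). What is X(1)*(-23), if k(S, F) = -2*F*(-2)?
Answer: -115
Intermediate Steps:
k(S, F) = 4*F
X(h) = 5*h (X(h) = (4*h + h)/(-8 + 9) = (5*h)/1 = (5*h)*1 = 5*h)
X(1)*(-23) = (5*1)*(-23) = 5*(-23) = -115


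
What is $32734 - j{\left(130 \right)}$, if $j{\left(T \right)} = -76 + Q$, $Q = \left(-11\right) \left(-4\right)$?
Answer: $32766$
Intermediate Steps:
$Q = 44$
$j{\left(T \right)} = -32$ ($j{\left(T \right)} = -76 + 44 = -32$)
$32734 - j{\left(130 \right)} = 32734 - -32 = 32734 + 32 = 32766$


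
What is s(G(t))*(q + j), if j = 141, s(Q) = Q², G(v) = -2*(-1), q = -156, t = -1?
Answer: -60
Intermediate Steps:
G(v) = 2
s(G(t))*(q + j) = 2²*(-156 + 141) = 4*(-15) = -60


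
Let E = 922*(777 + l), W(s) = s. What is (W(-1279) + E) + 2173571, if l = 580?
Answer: 3423446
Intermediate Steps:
E = 1251154 (E = 922*(777 + 580) = 922*1357 = 1251154)
(W(-1279) + E) + 2173571 = (-1279 + 1251154) + 2173571 = 1249875 + 2173571 = 3423446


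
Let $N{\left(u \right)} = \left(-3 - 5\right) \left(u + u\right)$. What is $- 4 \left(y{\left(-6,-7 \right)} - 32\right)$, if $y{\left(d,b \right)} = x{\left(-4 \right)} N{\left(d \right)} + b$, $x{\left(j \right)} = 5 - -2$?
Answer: $-2532$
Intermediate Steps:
$x{\left(j \right)} = 7$ ($x{\left(j \right)} = 5 + 2 = 7$)
$N{\left(u \right)} = - 16 u$ ($N{\left(u \right)} = - 8 \cdot 2 u = - 16 u$)
$y{\left(d,b \right)} = b - 112 d$ ($y{\left(d,b \right)} = 7 \left(- 16 d\right) + b = - 112 d + b = b - 112 d$)
$- 4 \left(y{\left(-6,-7 \right)} - 32\right) = - 4 \left(\left(-7 - -672\right) - 32\right) = - 4 \left(\left(-7 + 672\right) - 32\right) = - 4 \left(665 - 32\right) = \left(-4\right) 633 = -2532$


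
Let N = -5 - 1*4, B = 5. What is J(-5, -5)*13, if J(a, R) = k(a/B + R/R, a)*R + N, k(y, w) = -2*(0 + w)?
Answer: -767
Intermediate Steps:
k(y, w) = -2*w
N = -9 (N = -5 - 4 = -9)
J(a, R) = -9 - 2*R*a (J(a, R) = (-2*a)*R - 9 = -2*R*a - 9 = -9 - 2*R*a)
J(-5, -5)*13 = (-9 - 2*(-5)*(-5))*13 = (-9 - 50)*13 = -59*13 = -767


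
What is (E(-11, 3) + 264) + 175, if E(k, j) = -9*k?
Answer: 538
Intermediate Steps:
(E(-11, 3) + 264) + 175 = (-9*(-11) + 264) + 175 = (99 + 264) + 175 = 363 + 175 = 538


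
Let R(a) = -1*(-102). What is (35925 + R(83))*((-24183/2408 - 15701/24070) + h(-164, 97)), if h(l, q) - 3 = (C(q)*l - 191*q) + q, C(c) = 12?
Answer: -21305026046763243/28980280 ≈ -7.3516e+8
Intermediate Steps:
h(l, q) = 3 - 190*q + 12*l (h(l, q) = 3 + ((12*l - 191*q) + q) = 3 + ((-191*q + 12*l) + q) = 3 + (-190*q + 12*l) = 3 - 190*q + 12*l)
R(a) = 102
(35925 + R(83))*((-24183/2408 - 15701/24070) + h(-164, 97)) = (35925 + 102)*((-24183/2408 - 15701/24070) + (3 - 190*97 + 12*(-164))) = 36027*((-24183*1/2408 - 15701*1/24070) + (3 - 18430 - 1968)) = 36027*((-24183/2408 - 15701/24070) - 20395) = 36027*(-309946409/28980280 - 20395) = 36027*(-591362757009/28980280) = -21305026046763243/28980280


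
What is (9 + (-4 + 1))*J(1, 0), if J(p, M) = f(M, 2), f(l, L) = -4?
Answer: -24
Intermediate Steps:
J(p, M) = -4
(9 + (-4 + 1))*J(1, 0) = (9 + (-4 + 1))*(-4) = (9 - 3)*(-4) = 6*(-4) = -24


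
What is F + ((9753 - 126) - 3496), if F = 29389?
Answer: 35520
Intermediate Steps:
F + ((9753 - 126) - 3496) = 29389 + ((9753 - 126) - 3496) = 29389 + (9627 - 3496) = 29389 + 6131 = 35520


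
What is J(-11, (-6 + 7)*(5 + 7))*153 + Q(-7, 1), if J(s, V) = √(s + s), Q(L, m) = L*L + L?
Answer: 42 + 153*I*√22 ≈ 42.0 + 717.63*I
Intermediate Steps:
Q(L, m) = L + L² (Q(L, m) = L² + L = L + L²)
J(s, V) = √2*√s (J(s, V) = √(2*s) = √2*√s)
J(-11, (-6 + 7)*(5 + 7))*153 + Q(-7, 1) = (√2*√(-11))*153 - 7*(1 - 7) = (√2*(I*√11))*153 - 7*(-6) = (I*√22)*153 + 42 = 153*I*√22 + 42 = 42 + 153*I*√22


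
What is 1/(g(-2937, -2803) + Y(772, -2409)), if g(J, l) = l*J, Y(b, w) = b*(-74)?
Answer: 1/8175283 ≈ 1.2232e-7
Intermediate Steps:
Y(b, w) = -74*b
g(J, l) = J*l
1/(g(-2937, -2803) + Y(772, -2409)) = 1/(-2937*(-2803) - 74*772) = 1/(8232411 - 57128) = 1/8175283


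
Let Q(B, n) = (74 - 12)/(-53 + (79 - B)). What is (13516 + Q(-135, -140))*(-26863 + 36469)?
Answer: 20903981628/161 ≈ 1.2984e+8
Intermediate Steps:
Q(B, n) = 62/(26 - B)
(13516 + Q(-135, -140))*(-26863 + 36469) = (13516 - 62/(-26 - 135))*(-26863 + 36469) = (13516 - 62/(-161))*9606 = (13516 - 62*(-1/161))*9606 = (13516 + 62/161)*9606 = (2176138/161)*9606 = 20903981628/161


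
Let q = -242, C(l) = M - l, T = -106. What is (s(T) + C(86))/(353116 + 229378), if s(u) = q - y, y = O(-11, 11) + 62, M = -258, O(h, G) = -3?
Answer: -645/582494 ≈ -0.0011073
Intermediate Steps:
y = 59 (y = -3 + 62 = 59)
C(l) = -258 - l
s(u) = -301 (s(u) = -242 - 1*59 = -242 - 59 = -301)
(s(T) + C(86))/(353116 + 229378) = (-301 + (-258 - 1*86))/(353116 + 229378) = (-301 + (-258 - 86))/582494 = (-301 - 344)*(1/582494) = -645*1/582494 = -645/582494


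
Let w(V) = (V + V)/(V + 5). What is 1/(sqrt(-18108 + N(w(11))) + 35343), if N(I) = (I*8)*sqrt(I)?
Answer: 1/(35343 + I*sqrt(18108 - 11*sqrt(22)/4)) ≈ 2.8294e-5 - 1.077e-7*I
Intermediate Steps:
w(V) = 2*V/(5 + V) (w(V) = (2*V)/(5 + V) = 2*V/(5 + V))
N(I) = 8*I**(3/2) (N(I) = (8*I)*sqrt(I) = 8*I**(3/2))
1/(sqrt(-18108 + N(w(11))) + 35343) = 1/(sqrt(-18108 + 8*(2*11/(5 + 11))**(3/2)) + 35343) = 1/(sqrt(-18108 + 8*(2*11/16)**(3/2)) + 35343) = 1/(sqrt(-18108 + 8*(2*11*(1/16))**(3/2)) + 35343) = 1/(sqrt(-18108 + 8*(11/8)**(3/2)) + 35343) = 1/(sqrt(-18108 + 8*(11*sqrt(22)/32)) + 35343) = 1/(sqrt(-18108 + 11*sqrt(22)/4) + 35343) = 1/(35343 + sqrt(-18108 + 11*sqrt(22)/4))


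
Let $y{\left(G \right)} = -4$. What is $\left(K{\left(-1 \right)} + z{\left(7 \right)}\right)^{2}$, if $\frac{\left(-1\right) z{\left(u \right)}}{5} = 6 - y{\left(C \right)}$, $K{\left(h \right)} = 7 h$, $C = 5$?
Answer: $3249$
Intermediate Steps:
$z{\left(u \right)} = -50$ ($z{\left(u \right)} = - 5 \left(6 - -4\right) = - 5 \left(6 + 4\right) = \left(-5\right) 10 = -50$)
$\left(K{\left(-1 \right)} + z{\left(7 \right)}\right)^{2} = \left(7 \left(-1\right) - 50\right)^{2} = \left(-7 - 50\right)^{2} = \left(-57\right)^{2} = 3249$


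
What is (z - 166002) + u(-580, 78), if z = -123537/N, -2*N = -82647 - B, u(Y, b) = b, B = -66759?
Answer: -439407931/2648 ≈ -1.6594e+5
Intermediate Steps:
N = 7944 (N = -(-82647 - 1*(-66759))/2 = -(-82647 + 66759)/2 = -½*(-15888) = 7944)
z = -41179/2648 (z = -123537/7944 = -123537*1/7944 = -41179/2648 ≈ -15.551)
(z - 166002) + u(-580, 78) = (-41179/2648 - 166002) + 78 = -439614475/2648 + 78 = -439407931/2648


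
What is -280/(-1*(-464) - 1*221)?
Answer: -280/243 ≈ -1.1523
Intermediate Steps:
-280/(-1*(-464) - 1*221) = -280/(464 - 221) = -280/243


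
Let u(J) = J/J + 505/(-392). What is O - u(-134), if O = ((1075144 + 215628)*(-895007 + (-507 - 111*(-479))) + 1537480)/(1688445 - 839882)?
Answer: -426211234833501/332636696 ≈ -1.2813e+6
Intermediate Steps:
u(J) = -113/392 (u(J) = 1 + 505*(-1/392) = 1 - 505/392 = -113/392)
O = -1087273802860/848563 (O = (1290772*(-895007 + (-507 + 53169)) + 1537480)/848563 = (1290772*(-895007 + 52662) + 1537480)*(1/848563) = (1290772*(-842345) + 1537480)*(1/848563) = (-1087275340340 + 1537480)*(1/848563) = -1087273802860*1/848563 = -1087273802860/848563 ≈ -1.2813e+6)
O - u(-134) = -1087273802860/848563 - 1*(-113/392) = -1087273802860/848563 + 113/392 = -426211234833501/332636696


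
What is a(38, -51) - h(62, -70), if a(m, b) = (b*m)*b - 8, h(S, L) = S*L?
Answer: 103170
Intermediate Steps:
h(S, L) = L*S
a(m, b) = -8 + m*b² (a(m, b) = m*b² - 8 = -8 + m*b²)
a(38, -51) - h(62, -70) = (-8 + 38*(-51)²) - (-70)*62 = (-8 + 38*2601) - 1*(-4340) = (-8 + 98838) + 4340 = 98830 + 4340 = 103170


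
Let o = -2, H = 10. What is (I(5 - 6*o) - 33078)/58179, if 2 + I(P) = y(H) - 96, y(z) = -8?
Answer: -33184/58179 ≈ -0.57038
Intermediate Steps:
I(P) = -106 (I(P) = -2 + (-8 - 96) = -2 - 104 = -106)
(I(5 - 6*o) - 33078)/58179 = (-106 - 33078)/58179 = -33184*1/58179 = -33184/58179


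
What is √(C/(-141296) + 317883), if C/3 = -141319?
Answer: 15*√1762903891067/35324 ≈ 563.81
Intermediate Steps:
C = -423957 (C = 3*(-141319) = -423957)
√(C/(-141296) + 317883) = √(-423957/(-141296) + 317883) = √(-423957*(-1/141296) + 317883) = √(423957/141296 + 317883) = √(44916020325/141296) = 15*√1762903891067/35324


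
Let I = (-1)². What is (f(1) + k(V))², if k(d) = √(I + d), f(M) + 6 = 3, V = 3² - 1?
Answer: 0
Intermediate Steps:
I = 1
V = 8 (V = 9 - 1 = 8)
f(M) = -3 (f(M) = -6 + 3 = -3)
k(d) = √(1 + d)
(f(1) + k(V))² = (-3 + √(1 + 8))² = (-3 + √9)² = (-3 + 3)² = 0² = 0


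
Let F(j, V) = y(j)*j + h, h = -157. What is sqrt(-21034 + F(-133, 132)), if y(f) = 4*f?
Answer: sqrt(49565) ≈ 222.63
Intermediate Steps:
F(j, V) = -157 + 4*j**2 (F(j, V) = (4*j)*j - 157 = 4*j**2 - 157 = -157 + 4*j**2)
sqrt(-21034 + F(-133, 132)) = sqrt(-21034 + (-157 + 4*(-133)**2)) = sqrt(-21034 + (-157 + 4*17689)) = sqrt(-21034 + (-157 + 70756)) = sqrt(-21034 + 70599) = sqrt(49565)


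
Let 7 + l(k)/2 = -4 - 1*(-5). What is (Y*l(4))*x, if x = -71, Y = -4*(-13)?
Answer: 44304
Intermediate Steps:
l(k) = -12 (l(k) = -14 + 2*(-4 - 1*(-5)) = -14 + 2*(-4 + 5) = -14 + 2*1 = -14 + 2 = -12)
Y = 52
(Y*l(4))*x = (52*(-12))*(-71) = -624*(-71) = 44304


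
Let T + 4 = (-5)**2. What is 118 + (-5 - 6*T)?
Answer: -13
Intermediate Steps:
T = 21 (T = -4 + (-5)**2 = -4 + 25 = 21)
118 + (-5 - 6*T) = 118 + (-5 - 6*21) = 118 + (-5 - 126) = 118 - 131 = -13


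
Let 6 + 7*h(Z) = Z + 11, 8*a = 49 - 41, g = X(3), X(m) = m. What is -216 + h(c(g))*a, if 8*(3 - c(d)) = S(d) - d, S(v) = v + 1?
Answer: -1719/8 ≈ -214.88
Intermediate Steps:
S(v) = 1 + v
g = 3
c(d) = 23/8 (c(d) = 3 - ((1 + d) - d)/8 = 3 - ⅛*1 = 3 - ⅛ = 23/8)
a = 1 (a = (49 - 41)/8 = (⅛)*8 = 1)
h(Z) = 5/7 + Z/7 (h(Z) = -6/7 + (Z + 11)/7 = -6/7 + (11 + Z)/7 = -6/7 + (11/7 + Z/7) = 5/7 + Z/7)
-216 + h(c(g))*a = -216 + (5/7 + (⅐)*(23/8))*1 = -216 + (5/7 + 23/56)*1 = -216 + (9/8)*1 = -216 + 9/8 = -1719/8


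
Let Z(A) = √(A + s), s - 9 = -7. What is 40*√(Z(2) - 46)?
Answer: 80*I*√11 ≈ 265.33*I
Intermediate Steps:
s = 2 (s = 9 - 7 = 2)
Z(A) = √(2 + A) (Z(A) = √(A + 2) = √(2 + A))
40*√(Z(2) - 46) = 40*√(√(2 + 2) - 46) = 40*√(√4 - 46) = 40*√(2 - 46) = 40*√(-44) = 40*(2*I*√11) = 80*I*√11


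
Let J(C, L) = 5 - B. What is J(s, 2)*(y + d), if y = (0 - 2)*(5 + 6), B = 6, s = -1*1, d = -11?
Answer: 33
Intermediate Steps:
s = -1
y = -22 (y = -2*11 = -22)
J(C, L) = -1 (J(C, L) = 5 - 1*6 = 5 - 6 = -1)
J(s, 2)*(y + d) = -(-22 - 11) = -1*(-33) = 33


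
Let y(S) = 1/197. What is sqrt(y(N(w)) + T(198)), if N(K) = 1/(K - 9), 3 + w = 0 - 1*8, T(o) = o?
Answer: sqrt(7684379)/197 ≈ 14.071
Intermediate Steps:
w = -11 (w = -3 + (0 - 1*8) = -3 + (0 - 8) = -3 - 8 = -11)
N(K) = 1/(-9 + K)
y(S) = 1/197
sqrt(y(N(w)) + T(198)) = sqrt(1/197 + 198) = sqrt(39007/197) = sqrt(7684379)/197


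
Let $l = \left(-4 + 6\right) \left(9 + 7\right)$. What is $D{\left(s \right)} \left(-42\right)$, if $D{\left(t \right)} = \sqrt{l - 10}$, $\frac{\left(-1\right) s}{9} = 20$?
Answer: $- 42 \sqrt{22} \approx -197.0$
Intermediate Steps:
$s = -180$ ($s = \left(-9\right) 20 = -180$)
$l = 32$ ($l = 2 \cdot 16 = 32$)
$D{\left(t \right)} = \sqrt{22}$ ($D{\left(t \right)} = \sqrt{32 - 10} = \sqrt{22}$)
$D{\left(s \right)} \left(-42\right) = \sqrt{22} \left(-42\right) = - 42 \sqrt{22}$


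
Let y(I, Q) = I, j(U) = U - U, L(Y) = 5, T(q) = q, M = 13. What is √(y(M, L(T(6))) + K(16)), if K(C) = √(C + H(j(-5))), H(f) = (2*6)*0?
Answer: √17 ≈ 4.1231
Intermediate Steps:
j(U) = 0
H(f) = 0 (H(f) = 12*0 = 0)
K(C) = √C (K(C) = √(C + 0) = √C)
√(y(M, L(T(6))) + K(16)) = √(13 + √16) = √(13 + 4) = √17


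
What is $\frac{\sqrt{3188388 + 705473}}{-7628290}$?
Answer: $- \frac{\sqrt{3893861}}{7628290} \approx -0.00025868$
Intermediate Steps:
$\frac{\sqrt{3188388 + 705473}}{-7628290} = \sqrt{3893861} \left(- \frac{1}{7628290}\right) = - \frac{\sqrt{3893861}}{7628290}$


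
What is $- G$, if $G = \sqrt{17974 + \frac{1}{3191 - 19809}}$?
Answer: $- \frac{\sqrt{4963662509358}}{16618} \approx -134.07$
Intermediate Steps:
$G = \frac{\sqrt{4963662509358}}{16618}$ ($G = \sqrt{17974 + \frac{1}{-16618}} = \sqrt{17974 - \frac{1}{16618}} = \sqrt{\frac{298691931}{16618}} = \frac{\sqrt{4963662509358}}{16618} \approx 134.07$)
$- G = - \frac{\sqrt{4963662509358}}{16618}$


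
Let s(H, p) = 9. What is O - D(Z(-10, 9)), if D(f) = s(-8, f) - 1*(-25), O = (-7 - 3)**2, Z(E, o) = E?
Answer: 66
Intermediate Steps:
O = 100 (O = (-10)**2 = 100)
D(f) = 34 (D(f) = 9 - 1*(-25) = 9 + 25 = 34)
O - D(Z(-10, 9)) = 100 - 1*34 = 100 - 34 = 66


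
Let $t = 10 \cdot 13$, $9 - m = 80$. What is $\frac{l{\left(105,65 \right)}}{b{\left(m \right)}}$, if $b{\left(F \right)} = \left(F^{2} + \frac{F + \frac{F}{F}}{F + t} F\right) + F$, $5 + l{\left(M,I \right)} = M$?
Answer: $\frac{59}{2982} \approx 0.019785$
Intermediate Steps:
$m = -71$ ($m = 9 - 80 = -71$)
$l{\left(M,I \right)} = -5 + M$
$t = 130$
$b{\left(F \right)} = F + F^{2} + \frac{F \left(1 + F\right)}{130 + F}$ ($b{\left(F \right)} = \left(F^{2} + \frac{F + \frac{F}{F}}{F + 130} F\right) + F = \left(F^{2} + \frac{F + 1}{130 + F} F\right) + F = \left(F^{2} + \frac{1 + F}{130 + F} F\right) + F = \left(F^{2} + \frac{F \left(1 + F\right)}{130 + F}\right) + F = F + F^{2} + \frac{F \left(1 + F\right)}{130 + F}$)
$\frac{l{\left(105,65 \right)}}{b{\left(m \right)}} = \frac{-5 + 105}{\left(-71\right) \frac{1}{130 - 71} \left(131 + \left(-71\right)^{2} + 132 \left(-71\right)\right)} = \frac{100}{\left(-71\right) \frac{1}{59} \left(131 + 5041 - 9372\right)} = \frac{100}{\left(-71\right) \frac{1}{59} \left(-4200\right)} = \frac{100}{\frac{298200}{59}} = 100 \cdot \frac{59}{298200} = \frac{59}{2982}$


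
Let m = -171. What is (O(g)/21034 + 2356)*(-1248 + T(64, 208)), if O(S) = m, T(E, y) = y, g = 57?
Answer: -1982237320/809 ≈ -2.4502e+6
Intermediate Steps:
O(S) = -171
(O(g)/21034 + 2356)*(-1248 + T(64, 208)) = (-171/21034 + 2356)*(-1248 + 208) = (-171*1/21034 + 2356)*(-1040) = (-171/21034 + 2356)*(-1040) = (49555933/21034)*(-1040) = -1982237320/809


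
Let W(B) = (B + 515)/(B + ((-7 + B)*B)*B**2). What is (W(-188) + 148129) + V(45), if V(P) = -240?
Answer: 191621382191755/1295710852 ≈ 1.4789e+5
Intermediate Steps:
W(B) = (515 + B)/(B + B**3*(-7 + B)) (W(B) = (515 + B)/(B + (B*(-7 + B))*B**2) = (515 + B)/(B + B**3*(-7 + B)))
(W(-188) + 148129) + V(45) = ((515 - 188)/(-188 + (-188)**4 - 7*(-188)**3) + 148129) - 240 = (327/(-188 + 1249198336 - 7*(-6644672)) + 148129) - 240 = (327/(-188 + 1249198336 + 46512704) + 148129) - 240 = (327/1295710852 + 148129) - 240 = 191932352796235/1295710852 - 240 = 191621382191755/1295710852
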